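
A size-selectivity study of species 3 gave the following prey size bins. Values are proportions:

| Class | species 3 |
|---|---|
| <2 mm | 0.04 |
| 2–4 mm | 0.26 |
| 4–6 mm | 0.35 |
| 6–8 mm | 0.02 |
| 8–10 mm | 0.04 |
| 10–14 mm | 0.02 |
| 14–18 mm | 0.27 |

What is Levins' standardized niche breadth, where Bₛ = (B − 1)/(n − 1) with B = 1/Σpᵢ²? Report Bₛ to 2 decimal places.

Σpᵢ² = 0.04² + 0.26² + 0.35² + 0.02² + 0.04² + 0.02² + 0.27² = 0.0016 + 0.0676 + 0.1225 + 0.0004 + 0.0016 + 0.0004 + 0.0729 = 0.2670
B = 1 / 0.2670 = 3.7453
Bₛ = (B − 1)/(n − 1) = (3.7453 − 1)/(7 − 1) = 2.7453/6 = 0.4576

0.46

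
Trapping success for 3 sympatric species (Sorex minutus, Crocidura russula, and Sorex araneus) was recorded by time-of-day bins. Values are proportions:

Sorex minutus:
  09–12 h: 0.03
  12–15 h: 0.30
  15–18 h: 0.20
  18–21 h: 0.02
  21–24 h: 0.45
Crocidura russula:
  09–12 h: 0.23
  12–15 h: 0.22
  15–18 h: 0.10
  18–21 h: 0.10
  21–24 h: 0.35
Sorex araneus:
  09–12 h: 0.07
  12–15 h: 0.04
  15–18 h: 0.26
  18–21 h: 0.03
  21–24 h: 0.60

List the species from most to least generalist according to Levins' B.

Σp_minuᵢ² = 0.03² + 0.30² + 0.20² + 0.02² + 0.45² = 0.0009 + 0.0900 + 0.0400 + 0.0004 + 0.2025 = 0.3338
B_minu = 1 / 0.3338 = 2.9958
Σp_russᵢ² = 0.23² + 0.22² + 0.10² + 0.10² + 0.35² = 0.0529 + 0.0484 + 0.0100 + 0.0100 + 0.1225 = 0.2438
B_russ = 1 / 0.2438 = 4.1017
Σp_aranᵢ² = 0.07² + 0.04² + 0.26² + 0.03² + 0.60² = 0.0049 + 0.0016 + 0.0676 + 0.0009 + 0.3600 = 0.4350
B_aran = 1 / 0.4350 = 2.2989
Ranking by B (broadest → narrowest): Crocidura russula (4.10) > Sorex minutus (3.00) > Sorex araneus (2.30)

Crocidura russula > Sorex minutus > Sorex araneus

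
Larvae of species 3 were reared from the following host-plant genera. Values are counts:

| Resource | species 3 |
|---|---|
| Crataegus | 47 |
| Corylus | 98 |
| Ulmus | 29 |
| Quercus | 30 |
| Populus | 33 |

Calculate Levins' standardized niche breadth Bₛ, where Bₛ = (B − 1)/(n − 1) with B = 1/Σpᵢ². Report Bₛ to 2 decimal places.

Proportions for species 3 (n=237): 47/237=0.1983, 98/237=0.4135, 29/237=0.1224, 30/237=0.1266, 33/237=0.1392
Σpᵢ² = 0.1983² + 0.4135² + 0.1224² + 0.1266² + 0.1392² = 0.039323 + 0.170982 + 0.014982 + 0.016028 + 0.019377 = 0.260692
B = 1 / 0.260692 = 3.8359
Bₛ = (B − 1)/(n − 1) = (3.8359 − 1)/(5 − 1) = 2.8359/4 = 0.7090

0.71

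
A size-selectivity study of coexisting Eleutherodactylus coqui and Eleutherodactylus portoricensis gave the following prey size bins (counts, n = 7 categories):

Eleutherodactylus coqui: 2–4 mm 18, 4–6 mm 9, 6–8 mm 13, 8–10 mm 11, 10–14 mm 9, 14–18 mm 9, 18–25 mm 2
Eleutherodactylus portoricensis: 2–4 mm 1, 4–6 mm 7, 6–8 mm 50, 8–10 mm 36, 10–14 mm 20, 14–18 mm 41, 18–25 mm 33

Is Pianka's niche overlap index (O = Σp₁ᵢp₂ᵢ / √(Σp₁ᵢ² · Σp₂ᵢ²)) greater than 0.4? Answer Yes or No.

Yes

Proportions for Eleutherodactylus coqui (n=71): 18/71=0.2535, 9/71=0.1268, 13/71=0.1831, 11/71=0.1549, 9/71=0.1268, 9/71=0.1268, 2/71=0.0282
Proportions for Eleutherodactylus portoricensis (n=188): 1/188=0.0053, 7/188=0.0372, 50/188=0.2660, 36/188=0.1915, 20/188=0.1064, 41/188=0.2181, 33/188=0.1755
Σ p₁ᵢp₂ᵢ = 0.001344 + 0.004717 + 0.048705 + 0.029663 + 0.013492 + 0.027655 + 0.004949 = 0.130525
Σp_1ᵢ² = 0.2535² + 0.1268² + 0.1831² + 0.1549² + 0.1268² + 0.1268² + 0.0282² = 0.064262 + 0.016078 + 0.033526 + 0.023994 + 0.016078 + 0.016078 + 0.000795 = 0.170811
Σp_2ᵢ² = 0.0053² + 0.0372² + 0.2660² + 0.1915² + 0.1064² + 0.2181² + 0.1755² = 0.000028 + 0.001384 + 0.070756 + 0.036672 + 0.011321 + 0.047568 + 0.030800 = 0.198529
O = 0.130525 / √(0.170811 × 0.198529) = 0.130525 / 0.1841492 = 0.7088
O = 0.7088 > 0.4 → Yes.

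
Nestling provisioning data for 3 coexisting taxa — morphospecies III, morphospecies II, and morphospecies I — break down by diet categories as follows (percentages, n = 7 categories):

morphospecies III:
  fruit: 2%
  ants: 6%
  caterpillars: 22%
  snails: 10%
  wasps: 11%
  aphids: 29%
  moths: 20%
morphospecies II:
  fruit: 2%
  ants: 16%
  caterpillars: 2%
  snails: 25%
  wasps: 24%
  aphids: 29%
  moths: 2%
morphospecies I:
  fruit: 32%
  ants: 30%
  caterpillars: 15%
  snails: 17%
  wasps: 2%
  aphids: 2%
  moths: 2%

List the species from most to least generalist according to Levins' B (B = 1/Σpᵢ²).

morphospecies III > morphospecies II > morphospecies I

Convert percentages to proportions (divide by 100).
Σp_IIIᵢ² = 0.02² + 0.06² + 0.22² + 0.10² + 0.11² + 0.29² + 0.20² = 0.0004 + 0.0036 + 0.0484 + 0.0100 + 0.0121 + 0.0841 + 0.0400 = 0.1986
B_III = 1 / 0.1986 = 5.0352
Σp_IIᵢ² = 0.02² + 0.16² + 0.02² + 0.25² + 0.24² + 0.29² + 0.02² = 0.0004 + 0.0256 + 0.0004 + 0.0625 + 0.0576 + 0.0841 + 0.0004 = 0.2310
B_II = 1 / 0.2310 = 4.3290
Σp_Iᵢ² = 0.32² + 0.30² + 0.15² + 0.17² + 0.02² + 0.02² + 0.02² = 0.1024 + 0.0900 + 0.0225 + 0.0289 + 0.0004 + 0.0004 + 0.0004 = 0.2450
B_I = 1 / 0.2450 = 4.0816
Ranking by B (broadest → narrowest): morphospecies III (5.04) > morphospecies II (4.33) > morphospecies I (4.08)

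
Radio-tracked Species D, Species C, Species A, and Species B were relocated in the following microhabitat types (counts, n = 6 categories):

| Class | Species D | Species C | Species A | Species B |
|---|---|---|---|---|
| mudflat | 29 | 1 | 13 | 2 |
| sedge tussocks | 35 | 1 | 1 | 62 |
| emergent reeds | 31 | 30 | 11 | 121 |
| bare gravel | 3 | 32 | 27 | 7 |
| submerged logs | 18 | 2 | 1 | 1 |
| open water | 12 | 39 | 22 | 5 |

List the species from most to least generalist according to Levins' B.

Species D > Species A > Species C > Species B

Proportions for Species D (n=128): 29/128=0.2266, 35/128=0.2734, 31/128=0.2422, 3/128=0.0234, 18/128=0.1406, 12/128=0.0938
Proportions for Species C (n=105): 1/105=0.0095, 1/105=0.0095, 30/105=0.2857, 32/105=0.3048, 2/105=0.0190, 39/105=0.3714
Proportions for Species A (n=75): 13/75=0.1733, 1/75=0.0133, 11/75=0.1467, 27/75=0.3600, 1/75=0.0133, 22/75=0.2933
Proportions for Species B (n=198): 2/198=0.0101, 62/198=0.3131, 121/198=0.6111, 7/198=0.0354, 1/198=0.0051, 5/198=0.0253
Σp_Dᵢ² = 0.2266² + 0.2734² + 0.2422² + 0.0234² + 0.1406² + 0.0938² = 0.051348 + 0.074748 + 0.058661 + 0.000548 + 0.019768 + 0.008798 = 0.213871
B_D = 1 / 0.213871 = 4.6757
Σp_Cᵢ² = 0.0095² + 0.0095² + 0.2857² + 0.3048² + 0.0190² + 0.3714² = 0.000090 + 0.000090 + 0.081624 + 0.092903 + 0.000361 + 0.137938 = 0.313006
B_C = 1 / 0.313006 = 3.1948
Σp_Aᵢ² = 0.1733² + 0.0133² + 0.1467² + 0.3600² + 0.0133² + 0.2933² = 0.030033 + 0.000177 + 0.021521 + 0.129600 + 0.000177 + 0.086025 = 0.267533
B_A = 1 / 0.267533 = 3.7379
Σp_Bᵢ² = 0.0101² + 0.3131² + 0.6111² + 0.0354² + 0.0051² + 0.0253² = 0.000102 + 0.098032 + 0.373443 + 0.001253 + 0.000026 + 0.000640 = 0.473496
B_B = 1 / 0.473496 = 2.1120
Ranking by B (broadest → narrowest): Species D (4.68) > Species A (3.74) > Species C (3.19) > Species B (2.11)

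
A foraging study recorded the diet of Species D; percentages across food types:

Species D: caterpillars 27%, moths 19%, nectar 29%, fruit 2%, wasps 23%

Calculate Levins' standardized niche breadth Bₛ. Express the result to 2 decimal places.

0.76

Convert percentages to proportions (divide by 100).
Σpᵢ² = 0.27² + 0.19² + 0.29² + 0.02² + 0.23² = 0.0729 + 0.0361 + 0.0841 + 0.0004 + 0.0529 = 0.2464
B = 1 / 0.2464 = 4.0584
Bₛ = (B − 1)/(n − 1) = (4.0584 − 1)/(5 − 1) = 3.0584/4 = 0.7646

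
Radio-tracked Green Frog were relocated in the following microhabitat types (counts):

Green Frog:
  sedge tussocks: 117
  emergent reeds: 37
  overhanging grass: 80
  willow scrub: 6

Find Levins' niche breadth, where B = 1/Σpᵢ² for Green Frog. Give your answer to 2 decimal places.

2.68

Proportions for Green Frog (n=240): 117/240=0.4875, 37/240=0.1542, 80/240=0.3333, 6/240=0.0250
Σpᵢ² = 0.4875² + 0.1542² + 0.3333² + 0.0250² = 0.237656 + 0.023778 + 0.111089 + 0.000625 = 0.373148
B = 1 / 0.373148 = 2.6799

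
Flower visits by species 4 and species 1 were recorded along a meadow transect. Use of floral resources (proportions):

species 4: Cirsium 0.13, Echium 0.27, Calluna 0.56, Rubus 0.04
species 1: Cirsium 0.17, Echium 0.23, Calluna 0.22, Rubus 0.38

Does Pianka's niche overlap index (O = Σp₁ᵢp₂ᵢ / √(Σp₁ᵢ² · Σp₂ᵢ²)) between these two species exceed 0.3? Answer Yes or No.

Σ p₁ᵢp₂ᵢ = 0.0221 + 0.0621 + 0.1232 + 0.0152 = 0.2226
Σp_1ᵢ² = 0.13² + 0.27² + 0.56² + 0.04² = 0.0169 + 0.0729 + 0.3136 + 0.0016 = 0.4050
Σp_2ᵢ² = 0.17² + 0.23² + 0.22² + 0.38² = 0.0289 + 0.0529 + 0.0484 + 0.1444 = 0.2746
O = 0.2226 / √(0.4050 × 0.2746) = 0.2226 / 0.33349 = 0.6675
O = 0.6675 > 0.3 → Yes.

Yes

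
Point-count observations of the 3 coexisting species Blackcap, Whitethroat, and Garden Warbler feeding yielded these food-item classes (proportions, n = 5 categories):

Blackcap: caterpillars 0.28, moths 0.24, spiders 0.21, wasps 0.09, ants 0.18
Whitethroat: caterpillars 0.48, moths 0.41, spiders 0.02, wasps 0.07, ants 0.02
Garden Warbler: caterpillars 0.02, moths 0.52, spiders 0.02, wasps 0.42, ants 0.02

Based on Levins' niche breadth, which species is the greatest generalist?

Σp_Blacᵢ² = 0.28² + 0.24² + 0.21² + 0.09² + 0.18² = 0.0784 + 0.0576 + 0.0441 + 0.0081 + 0.0324 = 0.2206
B_Blac = 1 / 0.2206 = 4.5331
Σp_Whitᵢ² = 0.48² + 0.41² + 0.02² + 0.07² + 0.02² = 0.2304 + 0.1681 + 0.0004 + 0.0049 + 0.0004 = 0.4042
B_Whit = 1 / 0.4042 = 2.4740
Σp_Warbᵢ² = 0.02² + 0.52² + 0.02² + 0.42² + 0.02² = 0.0004 + 0.2704 + 0.0004 + 0.1764 + 0.0004 = 0.4480
B_Warb = 1 / 0.4480 = 2.2321
Highest B → broadest niche (most generalist): Blackcap (B = 4.53).

Blackcap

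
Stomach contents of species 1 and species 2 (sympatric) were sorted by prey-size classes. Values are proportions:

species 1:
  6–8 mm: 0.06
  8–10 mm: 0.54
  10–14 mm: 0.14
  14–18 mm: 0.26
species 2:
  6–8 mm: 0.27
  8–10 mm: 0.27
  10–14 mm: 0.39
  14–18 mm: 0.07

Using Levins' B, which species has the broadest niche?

species 2

Σp_1ᵢ² = 0.06² + 0.54² + 0.14² + 0.26² = 0.0036 + 0.2916 + 0.0196 + 0.0676 = 0.3824
B_1 = 1 / 0.3824 = 2.6151
Σp_2ᵢ² = 0.27² + 0.27² + 0.39² + 0.07² = 0.0729 + 0.0729 + 0.1521 + 0.0049 = 0.3028
B_2 = 1 / 0.3028 = 3.3025
Highest B → broadest niche (most generalist): species 2 (B = 3.30).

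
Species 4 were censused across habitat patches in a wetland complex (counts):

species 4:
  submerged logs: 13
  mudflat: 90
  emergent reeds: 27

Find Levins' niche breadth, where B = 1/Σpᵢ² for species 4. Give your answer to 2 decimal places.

1.88

Proportions for species 4 (n=130): 13/130=0.1000, 90/130=0.6923, 27/130=0.2077
Σpᵢ² = 0.1000² + 0.6923² + 0.2077² = 0.010000 + 0.479279 + 0.043139 = 0.532418
B = 1 / 0.532418 = 1.8782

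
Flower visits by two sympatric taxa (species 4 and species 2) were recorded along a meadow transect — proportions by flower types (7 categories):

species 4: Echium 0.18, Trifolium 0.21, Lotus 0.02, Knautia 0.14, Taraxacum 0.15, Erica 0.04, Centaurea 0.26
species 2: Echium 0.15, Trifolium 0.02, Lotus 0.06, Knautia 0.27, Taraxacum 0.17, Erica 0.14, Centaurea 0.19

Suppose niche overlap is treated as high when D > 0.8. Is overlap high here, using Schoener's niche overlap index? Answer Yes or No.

No

Σ|p₁ᵢ − p₂ᵢ| = 0.03 + 0.19 + 0.04 + 0.13 + 0.02 + 0.10 + 0.07 = 0.58
D = 1 − ½ × 0.58 = 1 − 0.290 = 0.7100
D = 0.7100 < 0.8 → No.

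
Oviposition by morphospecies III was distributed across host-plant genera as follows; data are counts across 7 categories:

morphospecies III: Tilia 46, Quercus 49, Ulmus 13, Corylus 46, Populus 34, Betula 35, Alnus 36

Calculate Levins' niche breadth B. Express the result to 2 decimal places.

6.40

Proportions for morphospecies III (n=259): 46/259=0.1776, 49/259=0.1892, 13/259=0.0502, 46/259=0.1776, 34/259=0.1313, 35/259=0.1351, 36/259=0.1390
Σpᵢ² = 0.1776² + 0.1892² + 0.0502² + 0.1776² + 0.1313² + 0.1351² + 0.1390² = 0.031542 + 0.035797 + 0.002520 + 0.031542 + 0.017240 + 0.018252 + 0.019321 = 0.156214
B = 1 / 0.156214 = 6.4015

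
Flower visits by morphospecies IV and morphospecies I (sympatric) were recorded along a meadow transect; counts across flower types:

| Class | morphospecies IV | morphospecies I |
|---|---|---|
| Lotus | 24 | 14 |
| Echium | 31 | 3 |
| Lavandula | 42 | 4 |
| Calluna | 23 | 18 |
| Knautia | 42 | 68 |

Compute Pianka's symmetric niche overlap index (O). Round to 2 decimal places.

0.72

Proportions for morphospecies IV (n=162): 24/162=0.1481, 31/162=0.1914, 42/162=0.2593, 23/162=0.1420, 42/162=0.2593
Proportions for morphospecies I (n=107): 14/107=0.1308, 3/107=0.0280, 4/107=0.0374, 18/107=0.1682, 68/107=0.6355
Σ p₁ᵢp₂ᵢ = 0.019371 + 0.005359 + 0.009698 + 0.023884 + 0.164785 = 0.223097
Σp_1ᵢ² = 0.1481² + 0.1914² + 0.2593² + 0.1420² + 0.2593² = 0.021934 + 0.036634 + 0.067236 + 0.020164 + 0.067236 = 0.213204
Σp_2ᵢ² = 0.1308² + 0.0280² + 0.0374² + 0.1682² + 0.6355² = 0.017109 + 0.000784 + 0.001399 + 0.028291 + 0.403860 = 0.451443
O = 0.223097 / √(0.213204 × 0.451443) = 0.223097 / 0.3102410 = 0.7191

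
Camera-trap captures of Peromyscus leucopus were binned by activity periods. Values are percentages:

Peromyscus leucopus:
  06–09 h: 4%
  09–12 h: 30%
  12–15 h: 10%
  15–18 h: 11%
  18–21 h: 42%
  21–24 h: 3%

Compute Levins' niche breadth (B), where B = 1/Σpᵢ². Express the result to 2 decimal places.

3.44

Convert percentages to proportions (divide by 100).
Σpᵢ² = 0.04² + 0.30² + 0.10² + 0.11² + 0.42² + 0.03² = 0.0016 + 0.0900 + 0.0100 + 0.0121 + 0.1764 + 0.0009 = 0.2910
B = 1 / 0.2910 = 3.4364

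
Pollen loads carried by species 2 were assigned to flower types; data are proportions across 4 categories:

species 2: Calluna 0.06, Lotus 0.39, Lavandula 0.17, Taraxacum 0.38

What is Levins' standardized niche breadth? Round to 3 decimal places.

0.680

Σpᵢ² = 0.06² + 0.39² + 0.17² + 0.38² = 0.0036 + 0.1521 + 0.0289 + 0.1444 = 0.3290
B = 1 / 0.3290 = 3.03951
Bₛ = (B − 1)/(n − 1) = (3.03951 − 1)/(4 − 1) = 2.03951/3 = 0.67984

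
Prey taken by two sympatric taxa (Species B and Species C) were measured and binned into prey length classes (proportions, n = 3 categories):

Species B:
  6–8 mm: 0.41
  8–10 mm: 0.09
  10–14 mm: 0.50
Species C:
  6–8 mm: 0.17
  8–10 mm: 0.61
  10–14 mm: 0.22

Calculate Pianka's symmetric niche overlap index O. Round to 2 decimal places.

Σ p₁ᵢp₂ᵢ = 0.0697 + 0.0549 + 0.1100 = 0.2346
Σp_1ᵢ² = 0.41² + 0.09² + 0.50² = 0.1681 + 0.0081 + 0.2500 = 0.4262
Σp_2ᵢ² = 0.17² + 0.61² + 0.22² = 0.0289 + 0.3721 + 0.0484 = 0.4494
O = 0.2346 / √(0.4262 × 0.4494) = 0.2346 / 0.43765 = 0.5360

0.54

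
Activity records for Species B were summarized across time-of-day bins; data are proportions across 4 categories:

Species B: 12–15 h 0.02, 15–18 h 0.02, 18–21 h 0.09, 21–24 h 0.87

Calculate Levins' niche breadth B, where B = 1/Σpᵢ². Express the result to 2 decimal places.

Σpᵢ² = 0.02² + 0.02² + 0.09² + 0.87² = 0.0004 + 0.0004 + 0.0081 + 0.7569 = 0.7658
B = 1 / 0.7658 = 1.3058

1.31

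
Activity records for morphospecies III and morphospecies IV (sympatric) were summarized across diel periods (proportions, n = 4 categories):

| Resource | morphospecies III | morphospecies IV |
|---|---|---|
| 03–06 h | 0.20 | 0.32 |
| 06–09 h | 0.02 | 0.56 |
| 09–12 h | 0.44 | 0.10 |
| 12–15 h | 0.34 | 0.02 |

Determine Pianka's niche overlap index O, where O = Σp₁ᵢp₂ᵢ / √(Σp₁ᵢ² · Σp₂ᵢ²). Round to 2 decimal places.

0.33

Σ p₁ᵢp₂ᵢ = 0.0640 + 0.0112 + 0.0440 + 0.0068 = 0.1260
Σp_1ᵢ² = 0.20² + 0.02² + 0.44² + 0.34² = 0.0400 + 0.0004 + 0.1936 + 0.1156 = 0.3496
Σp_2ᵢ² = 0.32² + 0.56² + 0.10² + 0.02² = 0.1024 + 0.3136 + 0.0100 + 0.0004 = 0.4264
O = 0.1260 / √(0.3496 × 0.4264) = 0.1260 / 0.38610 = 0.3263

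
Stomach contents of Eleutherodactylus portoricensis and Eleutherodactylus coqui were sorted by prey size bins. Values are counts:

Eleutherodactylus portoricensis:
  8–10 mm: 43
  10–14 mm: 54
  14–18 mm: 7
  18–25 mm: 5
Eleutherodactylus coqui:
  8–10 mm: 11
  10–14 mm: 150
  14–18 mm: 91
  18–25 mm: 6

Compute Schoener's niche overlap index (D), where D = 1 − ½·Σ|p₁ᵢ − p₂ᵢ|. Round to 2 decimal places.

Proportions for Eleutherodactylus portoricensis (n=109): 43/109=0.3945, 54/109=0.4954, 7/109=0.0642, 5/109=0.0459
Proportions for Eleutherodactylus coqui (n=258): 11/258=0.0426, 150/258=0.5814, 91/258=0.3527, 6/258=0.0233
Σ|p₁ᵢ − p₂ᵢ| = 0.3519 + 0.0860 + 0.2885 + 0.0226 = 0.7490
D = 1 − ½ × 0.7490 = 1 − 0.37450 = 0.62550

0.63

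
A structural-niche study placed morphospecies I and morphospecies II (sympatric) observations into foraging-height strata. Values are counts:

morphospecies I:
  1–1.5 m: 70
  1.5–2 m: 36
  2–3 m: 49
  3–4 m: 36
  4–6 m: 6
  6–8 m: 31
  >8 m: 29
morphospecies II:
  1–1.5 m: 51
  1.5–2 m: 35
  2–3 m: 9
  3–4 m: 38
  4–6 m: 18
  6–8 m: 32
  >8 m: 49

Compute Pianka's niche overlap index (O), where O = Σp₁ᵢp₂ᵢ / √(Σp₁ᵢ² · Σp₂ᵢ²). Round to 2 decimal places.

Proportions for morphospecies I (n=257): 70/257=0.2724, 36/257=0.1401, 49/257=0.1907, 36/257=0.1401, 6/257=0.0233, 31/257=0.1206, 29/257=0.1128
Proportions for morphospecies II (n=232): 51/232=0.2198, 35/232=0.1509, 9/232=0.0388, 38/232=0.1638, 18/232=0.0776, 32/232=0.1379, 49/232=0.2112
Σ p₁ᵢp₂ᵢ = 0.059874 + 0.021141 + 0.007399 + 0.022948 + 0.001808 + 0.016631 + 0.023823 = 0.153624
Σp_1ᵢ² = 0.2724² + 0.1401² + 0.1907² + 0.1401² + 0.0233² + 0.1206² + 0.1128² = 0.074202 + 0.019628 + 0.036366 + 0.019628 + 0.000543 + 0.014544 + 0.012724 = 0.177635
Σp_2ᵢ² = 0.2198² + 0.1509² + 0.0388² + 0.1638² + 0.0776² + 0.1379² + 0.2112² = 0.048312 + 0.022771 + 0.001505 + 0.026830 + 0.006022 + 0.019016 + 0.044605 = 0.169061
O = 0.153624 / √(0.177635 × 0.169061) = 0.153624 / 0.1732950 = 0.8865

0.89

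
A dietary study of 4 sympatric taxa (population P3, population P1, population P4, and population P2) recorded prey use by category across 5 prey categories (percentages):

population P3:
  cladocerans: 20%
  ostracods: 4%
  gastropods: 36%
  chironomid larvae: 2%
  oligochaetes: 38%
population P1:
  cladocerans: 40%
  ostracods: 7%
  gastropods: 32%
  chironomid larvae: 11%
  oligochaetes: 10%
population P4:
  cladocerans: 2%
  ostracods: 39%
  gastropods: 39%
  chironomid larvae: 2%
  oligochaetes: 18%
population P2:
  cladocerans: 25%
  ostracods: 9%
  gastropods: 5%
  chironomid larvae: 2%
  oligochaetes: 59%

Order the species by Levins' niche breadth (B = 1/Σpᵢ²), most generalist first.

Convert percentages to proportions (divide by 100).
Σp_P3ᵢ² = 0.20² + 0.04² + 0.36² + 0.02² + 0.38² = 0.0400 + 0.0016 + 0.1296 + 0.0004 + 0.1444 = 0.3160
B_P3 = 1 / 0.3160 = 3.1646
Σp_P1ᵢ² = 0.40² + 0.07² + 0.32² + 0.11² + 0.10² = 0.1600 + 0.0049 + 0.1024 + 0.0121 + 0.0100 = 0.2894
B_P1 = 1 / 0.2894 = 3.4554
Σp_P4ᵢ² = 0.02² + 0.39² + 0.39² + 0.02² + 0.18² = 0.0004 + 0.1521 + 0.1521 + 0.0004 + 0.0324 = 0.3374
B_P4 = 1 / 0.3374 = 2.9638
Σp_P2ᵢ² = 0.25² + 0.09² + 0.05² + 0.02² + 0.59² = 0.0625 + 0.0081 + 0.0025 + 0.0004 + 0.3481 = 0.4216
B_P2 = 1 / 0.4216 = 2.3719
Ranking by B (broadest → narrowest): population P1 (3.46) > population P3 (3.16) > population P4 (2.96) > population P2 (2.37)

population P1 > population P3 > population P4 > population P2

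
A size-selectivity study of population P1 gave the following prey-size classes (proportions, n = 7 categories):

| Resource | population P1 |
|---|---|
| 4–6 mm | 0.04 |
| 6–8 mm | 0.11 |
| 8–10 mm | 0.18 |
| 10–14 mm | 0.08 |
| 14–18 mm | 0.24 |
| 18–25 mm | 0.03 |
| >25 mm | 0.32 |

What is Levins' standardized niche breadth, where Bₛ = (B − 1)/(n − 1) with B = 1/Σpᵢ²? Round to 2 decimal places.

0.61

Σpᵢ² = 0.04² + 0.11² + 0.18² + 0.08² + 0.24² + 0.03² + 0.32² = 0.0016 + 0.0121 + 0.0324 + 0.0064 + 0.0576 + 0.0009 + 0.1024 = 0.2134
B = 1 / 0.2134 = 4.6860
Bₛ = (B − 1)/(n − 1) = (4.6860 − 1)/(7 − 1) = 3.6860/6 = 0.6143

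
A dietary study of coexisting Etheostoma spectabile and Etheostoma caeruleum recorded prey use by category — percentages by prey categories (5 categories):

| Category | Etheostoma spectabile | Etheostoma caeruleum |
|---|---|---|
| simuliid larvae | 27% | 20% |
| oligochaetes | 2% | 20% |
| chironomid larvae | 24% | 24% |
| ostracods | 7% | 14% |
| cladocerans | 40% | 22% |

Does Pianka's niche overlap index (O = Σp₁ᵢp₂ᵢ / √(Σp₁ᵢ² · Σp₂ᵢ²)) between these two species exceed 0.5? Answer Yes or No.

Convert percentages to proportions (divide by 100).
Σ p₁ᵢp₂ᵢ = 0.0540 + 0.0040 + 0.0576 + 0.0098 + 0.0880 = 0.2134
Σp_1ᵢ² = 0.27² + 0.02² + 0.24² + 0.07² + 0.40² = 0.0729 + 0.0004 + 0.0576 + 0.0049 + 0.1600 = 0.2958
Σp_2ᵢ² = 0.20² + 0.20² + 0.24² + 0.14² + 0.22² = 0.0400 + 0.0400 + 0.0576 + 0.0196 + 0.0484 = 0.2056
O = 0.2134 / √(0.2958 × 0.2056) = 0.2134 / 0.24661 = 0.8653
O = 0.8653 > 0.5 → Yes.

Yes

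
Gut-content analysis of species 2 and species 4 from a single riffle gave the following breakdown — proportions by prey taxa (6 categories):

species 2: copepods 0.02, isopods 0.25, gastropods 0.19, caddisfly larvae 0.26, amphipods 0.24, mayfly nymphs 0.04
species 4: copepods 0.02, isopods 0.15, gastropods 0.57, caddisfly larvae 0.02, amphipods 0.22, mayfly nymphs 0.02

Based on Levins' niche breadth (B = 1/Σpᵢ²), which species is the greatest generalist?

species 2

Σp_2ᵢ² = 0.02² + 0.25² + 0.19² + 0.26² + 0.24² + 0.04² = 0.0004 + 0.0625 + 0.0361 + 0.0676 + 0.0576 + 0.0016 = 0.2258
B_2 = 1 / 0.2258 = 4.4287
Σp_4ᵢ² = 0.02² + 0.15² + 0.57² + 0.02² + 0.22² + 0.02² = 0.0004 + 0.0225 + 0.3249 + 0.0004 + 0.0484 + 0.0004 = 0.3970
B_4 = 1 / 0.3970 = 2.5189
Highest B → broadest niche (most generalist): species 2 (B = 4.43).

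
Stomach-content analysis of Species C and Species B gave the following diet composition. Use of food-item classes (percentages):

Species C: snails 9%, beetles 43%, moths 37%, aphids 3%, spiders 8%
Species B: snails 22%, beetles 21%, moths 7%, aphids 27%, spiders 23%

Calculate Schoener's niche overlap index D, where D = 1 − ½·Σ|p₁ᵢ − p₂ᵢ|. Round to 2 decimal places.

0.48

Convert percentages to proportions (divide by 100).
Σ|p₁ᵢ − p₂ᵢ| = 0.13 + 0.22 + 0.30 + 0.24 + 0.15 = 1.04
D = 1 − ½ × 1.04 = 1 − 0.520 = 0.4800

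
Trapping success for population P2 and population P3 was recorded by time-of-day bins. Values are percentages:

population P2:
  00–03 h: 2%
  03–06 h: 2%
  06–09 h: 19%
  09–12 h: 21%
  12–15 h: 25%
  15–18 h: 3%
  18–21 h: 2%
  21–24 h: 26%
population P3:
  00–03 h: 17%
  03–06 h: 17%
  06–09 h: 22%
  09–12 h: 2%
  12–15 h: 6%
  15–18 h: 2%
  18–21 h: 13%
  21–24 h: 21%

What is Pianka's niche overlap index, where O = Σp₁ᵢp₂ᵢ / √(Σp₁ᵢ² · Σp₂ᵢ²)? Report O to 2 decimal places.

0.66

Convert percentages to proportions (divide by 100).
Σ p₁ᵢp₂ᵢ = 0.0034 + 0.0034 + 0.0418 + 0.0042 + 0.0150 + 0.0006 + 0.0026 + 0.0546 = 0.1256
Σp_1ᵢ² = 0.02² + 0.02² + 0.19² + 0.21² + 0.25² + 0.03² + 0.02² + 0.26² = 0.0004 + 0.0004 + 0.0361 + 0.0441 + 0.0625 + 0.0009 + 0.0004 + 0.0676 = 0.2124
Σp_2ᵢ² = 0.17² + 0.17² + 0.22² + 0.02² + 0.06² + 0.02² + 0.13² + 0.21² = 0.0289 + 0.0289 + 0.0484 + 0.0004 + 0.0036 + 0.0004 + 0.0169 + 0.0441 = 0.1716
O = 0.1256 / √(0.2124 × 0.1716) = 0.1256 / 0.19091 = 0.6579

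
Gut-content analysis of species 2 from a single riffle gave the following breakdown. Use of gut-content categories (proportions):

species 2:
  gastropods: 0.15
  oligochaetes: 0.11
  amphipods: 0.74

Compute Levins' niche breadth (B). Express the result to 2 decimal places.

1.72

Σpᵢ² = 0.15² + 0.11² + 0.74² = 0.0225 + 0.0121 + 0.5476 = 0.5822
B = 1 / 0.5822 = 1.7176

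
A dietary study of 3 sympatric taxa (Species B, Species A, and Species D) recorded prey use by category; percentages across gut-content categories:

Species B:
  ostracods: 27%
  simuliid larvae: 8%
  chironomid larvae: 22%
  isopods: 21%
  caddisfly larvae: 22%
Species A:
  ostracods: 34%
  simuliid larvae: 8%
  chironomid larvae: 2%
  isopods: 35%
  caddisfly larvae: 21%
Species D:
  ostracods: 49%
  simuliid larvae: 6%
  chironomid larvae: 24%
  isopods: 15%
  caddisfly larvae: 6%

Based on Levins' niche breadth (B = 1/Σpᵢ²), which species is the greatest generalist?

Convert percentages to proportions (divide by 100).
Σp_Bᵢ² = 0.27² + 0.08² + 0.22² + 0.21² + 0.22² = 0.0729 + 0.0064 + 0.0484 + 0.0441 + 0.0484 = 0.2202
B_B = 1 / 0.2202 = 4.5413
Σp_Aᵢ² = 0.34² + 0.08² + 0.02² + 0.35² + 0.21² = 0.1156 + 0.0064 + 0.0004 + 0.1225 + 0.0441 = 0.2890
B_A = 1 / 0.2890 = 3.4602
Σp_Dᵢ² = 0.49² + 0.06² + 0.24² + 0.15² + 0.06² = 0.2401 + 0.0036 + 0.0576 + 0.0225 + 0.0036 = 0.3274
B_D = 1 / 0.3274 = 3.0544
Highest B → broadest niche (most generalist): Species B (B = 4.54).

Species B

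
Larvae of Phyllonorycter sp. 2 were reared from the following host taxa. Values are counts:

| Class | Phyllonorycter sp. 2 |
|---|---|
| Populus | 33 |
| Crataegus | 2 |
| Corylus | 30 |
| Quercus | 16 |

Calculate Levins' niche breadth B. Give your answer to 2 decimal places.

Proportions for Phyllonorycter sp. 2 (n=81): 33/81=0.4074, 2/81=0.0247, 30/81=0.3704, 16/81=0.1975
Σpᵢ² = 0.4074² + 0.0247² + 0.3704² + 0.1975² = 0.165975 + 0.000610 + 0.137196 + 0.039006 = 0.342787
B = 1 / 0.342787 = 2.9173

2.92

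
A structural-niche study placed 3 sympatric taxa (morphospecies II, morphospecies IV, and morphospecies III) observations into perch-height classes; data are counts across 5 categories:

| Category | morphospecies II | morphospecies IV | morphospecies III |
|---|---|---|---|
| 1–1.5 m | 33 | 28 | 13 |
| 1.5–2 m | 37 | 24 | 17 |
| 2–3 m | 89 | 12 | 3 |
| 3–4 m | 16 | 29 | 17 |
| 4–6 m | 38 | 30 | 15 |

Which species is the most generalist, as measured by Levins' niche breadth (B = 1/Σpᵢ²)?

Proportions for morphospecies II (n=213): 33/213=0.1549, 37/213=0.1737, 89/213=0.4178, 16/213=0.0751, 38/213=0.1784
Proportions for morphospecies IV (n=123): 28/123=0.2276, 24/123=0.1951, 12/123=0.0976, 29/123=0.2358, 30/123=0.2439
Proportions for morphospecies III (n=65): 13/65=0.2000, 17/65=0.2615, 3/65=0.0462, 17/65=0.2615, 15/65=0.2308
Σp_IIᵢ² = 0.1549² + 0.1737² + 0.4178² + 0.0751² + 0.1784² = 0.023994 + 0.030172 + 0.174557 + 0.005640 + 0.031827 = 0.266190
B_II = 1 / 0.266190 = 3.7567
Σp_IVᵢ² = 0.2276² + 0.1951² + 0.0976² + 0.2358² + 0.2439² = 0.051802 + 0.038064 + 0.009526 + 0.055602 + 0.059487 = 0.214481
B_IV = 1 / 0.214481 = 4.6624
Σp_IIIᵢ² = 0.2000² + 0.2615² + 0.0462² + 0.2615² + 0.2308² = 0.040000 + 0.068382 + 0.002134 + 0.068382 + 0.053269 = 0.232167
B_III = 1 / 0.232167 = 4.3072
Highest B → broadest niche (most generalist): morphospecies IV (B = 4.66).

morphospecies IV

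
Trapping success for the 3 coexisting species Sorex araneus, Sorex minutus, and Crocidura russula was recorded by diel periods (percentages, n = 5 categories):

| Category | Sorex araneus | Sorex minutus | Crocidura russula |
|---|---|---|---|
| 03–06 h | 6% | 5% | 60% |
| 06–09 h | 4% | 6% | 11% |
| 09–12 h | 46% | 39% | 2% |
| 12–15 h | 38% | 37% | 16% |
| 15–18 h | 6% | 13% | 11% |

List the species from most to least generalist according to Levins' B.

Sorex minutus > Sorex araneus > Crocidura russula

Convert percentages to proportions (divide by 100).
Σp_aranᵢ² = 0.06² + 0.04² + 0.46² + 0.38² + 0.06² = 0.0036 + 0.0016 + 0.2116 + 0.1444 + 0.0036 = 0.3648
B_aran = 1 / 0.3648 = 2.7412
Σp_minuᵢ² = 0.05² + 0.06² + 0.39² + 0.37² + 0.13² = 0.0025 + 0.0036 + 0.1521 + 0.1369 + 0.0169 = 0.3120
B_minu = 1 / 0.3120 = 3.2051
Σp_russᵢ² = 0.60² + 0.11² + 0.02² + 0.16² + 0.11² = 0.3600 + 0.0121 + 0.0004 + 0.0256 + 0.0121 = 0.4102
B_russ = 1 / 0.4102 = 2.4378
Ranking by B (broadest → narrowest): Sorex minutus (3.21) > Sorex araneus (2.74) > Crocidura russula (2.44)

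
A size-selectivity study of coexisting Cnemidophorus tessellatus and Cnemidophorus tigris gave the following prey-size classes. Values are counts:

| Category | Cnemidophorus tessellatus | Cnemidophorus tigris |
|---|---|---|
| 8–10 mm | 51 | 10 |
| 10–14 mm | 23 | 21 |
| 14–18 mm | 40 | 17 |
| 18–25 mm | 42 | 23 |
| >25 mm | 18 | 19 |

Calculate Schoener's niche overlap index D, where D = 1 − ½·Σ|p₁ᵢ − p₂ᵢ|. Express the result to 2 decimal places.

Proportions for Cnemidophorus tessellatus (n=174): 51/174=0.2931, 23/174=0.1322, 40/174=0.2299, 42/174=0.2414, 18/174=0.1034
Proportions for Cnemidophorus tigris (n=90): 10/90=0.1111, 21/90=0.2333, 17/90=0.1889, 23/90=0.2556, 19/90=0.2111
Σ|p₁ᵢ − p₂ᵢ| = 0.1820 + 0.1011 + 0.0410 + 0.0142 + 0.1077 = 0.4460
D = 1 − ½ × 0.4460 = 1 − 0.22300 = 0.77700

0.78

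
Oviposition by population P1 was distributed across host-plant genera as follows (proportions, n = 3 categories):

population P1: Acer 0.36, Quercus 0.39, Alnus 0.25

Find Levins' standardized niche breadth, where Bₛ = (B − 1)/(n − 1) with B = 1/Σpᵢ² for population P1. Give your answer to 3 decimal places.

0.953

Σpᵢ² = 0.36² + 0.39² + 0.25² = 0.1296 + 0.1521 + 0.0625 = 0.3442
B = 1 / 0.3442 = 2.90529
Bₛ = (B − 1)/(n − 1) = (2.90529 − 1)/(3 − 1) = 1.90529/2 = 0.95265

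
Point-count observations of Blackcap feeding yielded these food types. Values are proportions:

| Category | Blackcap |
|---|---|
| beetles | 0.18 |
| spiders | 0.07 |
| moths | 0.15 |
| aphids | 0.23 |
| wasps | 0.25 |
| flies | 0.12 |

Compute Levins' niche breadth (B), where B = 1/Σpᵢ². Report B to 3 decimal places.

Σpᵢ² = 0.18² + 0.07² + 0.15² + 0.23² + 0.25² + 0.12² = 0.0324 + 0.0049 + 0.0225 + 0.0529 + 0.0625 + 0.0144 = 0.1896
B = 1 / 0.1896 = 5.27426

5.274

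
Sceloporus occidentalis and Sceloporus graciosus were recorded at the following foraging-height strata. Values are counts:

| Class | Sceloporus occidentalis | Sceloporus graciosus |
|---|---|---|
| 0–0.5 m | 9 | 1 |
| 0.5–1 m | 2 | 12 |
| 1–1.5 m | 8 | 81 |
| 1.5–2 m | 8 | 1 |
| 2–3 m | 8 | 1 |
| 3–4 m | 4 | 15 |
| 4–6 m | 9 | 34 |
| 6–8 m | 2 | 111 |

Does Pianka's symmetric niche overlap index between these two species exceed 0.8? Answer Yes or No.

No

Proportions for Sceloporus occidentalis (n=50): 9/50=0.1800, 2/50=0.0400, 8/50=0.1600, 8/50=0.1600, 8/50=0.1600, 4/50=0.0800, 9/50=0.1800, 2/50=0.0400
Proportions for Sceloporus graciosus (n=256): 1/256=0.0039, 12/256=0.0469, 81/256=0.3164, 1/256=0.0039, 1/256=0.0039, 15/256=0.0586, 34/256=0.1328, 111/256=0.4336
Σ p₁ᵢp₂ᵢ = 0.000702 + 0.001876 + 0.050624 + 0.000624 + 0.000624 + 0.004688 + 0.023904 + 0.017344 = 0.100386
Σp_1ᵢ² = 0.1800² + 0.0400² + 0.1600² + 0.1600² + 0.1600² + 0.0800² + 0.1800² + 0.0400² = 0.032400 + 0.001600 + 0.025600 + 0.025600 + 0.025600 + 0.006400 + 0.032400 + 0.001600 = 0.151200
Σp_2ᵢ² = 0.0039² + 0.0469² + 0.3164² + 0.0039² + 0.0039² + 0.0586² + 0.1328² + 0.4336² = 0.000015 + 0.002200 + 0.100109 + 0.000015 + 0.000015 + 0.003434 + 0.017636 + 0.188009 = 0.311433
O = 0.100386 / √(0.151200 × 0.311433) = 0.100386 / 0.2169992 = 0.4626
O = 0.4626 < 0.8 → No.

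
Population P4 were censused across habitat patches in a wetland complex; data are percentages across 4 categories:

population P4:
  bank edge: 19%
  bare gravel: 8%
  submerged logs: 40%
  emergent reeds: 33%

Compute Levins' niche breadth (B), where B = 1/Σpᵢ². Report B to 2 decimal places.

3.21

Convert percentages to proportions (divide by 100).
Σpᵢ² = 0.19² + 0.08² + 0.40² + 0.33² = 0.0361 + 0.0064 + 0.1600 + 0.1089 = 0.3114
B = 1 / 0.3114 = 3.2113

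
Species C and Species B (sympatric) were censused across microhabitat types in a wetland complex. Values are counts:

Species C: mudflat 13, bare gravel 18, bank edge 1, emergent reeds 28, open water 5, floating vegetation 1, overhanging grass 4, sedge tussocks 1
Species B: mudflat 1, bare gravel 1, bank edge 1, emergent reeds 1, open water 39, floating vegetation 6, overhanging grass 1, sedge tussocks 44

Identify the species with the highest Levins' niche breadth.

Proportions for Species C (n=71): 13/71=0.1831, 18/71=0.2535, 1/71=0.0141, 28/71=0.3944, 5/71=0.0704, 1/71=0.0141, 4/71=0.0563, 1/71=0.0141
Proportions for Species B (n=94): 1/94=0.0106, 1/94=0.0106, 1/94=0.0106, 1/94=0.0106, 39/94=0.4149, 6/94=0.0638, 1/94=0.0106, 44/94=0.4681
Σp_Cᵢ² = 0.1831² + 0.2535² + 0.0141² + 0.3944² + 0.0704² + 0.0141² + 0.0563² + 0.0141² = 0.033526 + 0.064262 + 0.000199 + 0.155551 + 0.004956 + 0.000199 + 0.003170 + 0.000199 = 0.262062
B_C = 1 / 0.262062 = 3.8159
Σp_Bᵢ² = 0.0106² + 0.0106² + 0.0106² + 0.0106² + 0.4149² + 0.0638² + 0.0106² + 0.4681² = 0.000112 + 0.000112 + 0.000112 + 0.000112 + 0.172142 + 0.004070 + 0.000112 + 0.219118 = 0.395890
B_B = 1 / 0.395890 = 2.5260
Highest B → broadest niche (most generalist): Species C (B = 3.82).

Species C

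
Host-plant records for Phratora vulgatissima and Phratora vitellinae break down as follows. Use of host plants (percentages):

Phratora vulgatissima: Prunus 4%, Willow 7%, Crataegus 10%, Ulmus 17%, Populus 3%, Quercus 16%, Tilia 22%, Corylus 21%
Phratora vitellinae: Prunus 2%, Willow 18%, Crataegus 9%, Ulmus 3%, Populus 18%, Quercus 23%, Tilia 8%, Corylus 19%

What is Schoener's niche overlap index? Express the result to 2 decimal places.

Convert percentages to proportions (divide by 100).
Σ|p₁ᵢ − p₂ᵢ| = 0.02 + 0.11 + 0.01 + 0.14 + 0.15 + 0.07 + 0.14 + 0.02 = 0.66
D = 1 − ½ × 0.66 = 1 − 0.330 = 0.6700

0.67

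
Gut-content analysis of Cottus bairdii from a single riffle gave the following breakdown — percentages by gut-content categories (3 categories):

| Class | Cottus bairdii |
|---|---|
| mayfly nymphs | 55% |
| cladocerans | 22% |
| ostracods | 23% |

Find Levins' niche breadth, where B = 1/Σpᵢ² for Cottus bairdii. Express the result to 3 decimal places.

2.476

Convert percentages to proportions (divide by 100).
Σpᵢ² = 0.55² + 0.22² + 0.23² = 0.3025 + 0.0484 + 0.0529 = 0.4038
B = 1 / 0.4038 = 2.47647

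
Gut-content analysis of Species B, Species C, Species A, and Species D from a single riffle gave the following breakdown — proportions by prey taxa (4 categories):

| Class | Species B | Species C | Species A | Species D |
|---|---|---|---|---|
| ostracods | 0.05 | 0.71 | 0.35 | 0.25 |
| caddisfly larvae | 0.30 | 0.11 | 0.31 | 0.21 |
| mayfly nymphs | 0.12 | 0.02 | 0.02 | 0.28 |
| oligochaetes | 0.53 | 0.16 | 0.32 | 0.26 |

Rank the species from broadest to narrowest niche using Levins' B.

Σp_Bᵢ² = 0.05² + 0.30² + 0.12² + 0.53² = 0.0025 + 0.0900 + 0.0144 + 0.2809 = 0.3878
B_B = 1 / 0.3878 = 2.5786
Σp_Cᵢ² = 0.71² + 0.11² + 0.02² + 0.16² = 0.5041 + 0.0121 + 0.0004 + 0.0256 = 0.5422
B_C = 1 / 0.5422 = 1.8443
Σp_Aᵢ² = 0.35² + 0.31² + 0.02² + 0.32² = 0.1225 + 0.0961 + 0.0004 + 0.1024 = 0.3214
B_A = 1 / 0.3214 = 3.1114
Σp_Dᵢ² = 0.25² + 0.21² + 0.28² + 0.26² = 0.0625 + 0.0441 + 0.0784 + 0.0676 = 0.2526
B_D = 1 / 0.2526 = 3.9588
Ranking by B (broadest → narrowest): Species D (3.96) > Species A (3.11) > Species B (2.58) > Species C (1.84)

Species D > Species A > Species B > Species C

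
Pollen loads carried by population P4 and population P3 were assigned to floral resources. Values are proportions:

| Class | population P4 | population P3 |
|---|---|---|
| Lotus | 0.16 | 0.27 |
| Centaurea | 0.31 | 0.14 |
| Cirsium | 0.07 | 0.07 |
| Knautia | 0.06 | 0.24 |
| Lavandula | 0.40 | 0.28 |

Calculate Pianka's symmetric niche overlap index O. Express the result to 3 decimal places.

0.837

Σ p₁ᵢp₂ᵢ = 0.0432 + 0.0434 + 0.0049 + 0.0144 + 0.1120 = 0.2179
Σp_1ᵢ² = 0.16² + 0.31² + 0.07² + 0.06² + 0.40² = 0.0256 + 0.0961 + 0.0049 + 0.0036 + 0.1600 = 0.2902
Σp_2ᵢ² = 0.27² + 0.14² + 0.07² + 0.24² + 0.28² = 0.0729 + 0.0196 + 0.0049 + 0.0576 + 0.0784 = 0.2334
O = 0.2179 / √(0.2902 × 0.2334) = 0.2179 / 0.260255 = 0.83726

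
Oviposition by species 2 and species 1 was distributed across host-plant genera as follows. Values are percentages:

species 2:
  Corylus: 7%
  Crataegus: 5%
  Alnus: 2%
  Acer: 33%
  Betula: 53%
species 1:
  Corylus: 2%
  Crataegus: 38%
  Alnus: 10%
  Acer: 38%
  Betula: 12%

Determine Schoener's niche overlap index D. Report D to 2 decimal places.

Convert percentages to proportions (divide by 100).
Σ|p₁ᵢ − p₂ᵢ| = 0.05 + 0.33 + 0.08 + 0.05 + 0.41 = 0.92
D = 1 − ½ × 0.92 = 1 − 0.460 = 0.5400

0.54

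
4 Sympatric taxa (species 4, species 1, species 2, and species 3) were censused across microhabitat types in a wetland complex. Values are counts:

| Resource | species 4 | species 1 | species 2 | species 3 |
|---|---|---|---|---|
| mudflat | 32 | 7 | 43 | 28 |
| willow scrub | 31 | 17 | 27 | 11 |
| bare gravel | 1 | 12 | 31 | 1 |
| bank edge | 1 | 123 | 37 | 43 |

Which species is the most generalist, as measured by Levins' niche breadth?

species 2

Proportions for species 4 (n=65): 32/65=0.4923, 31/65=0.4769, 1/65=0.0154, 1/65=0.0154
Proportions for species 1 (n=159): 7/159=0.0440, 17/159=0.1069, 12/159=0.0755, 123/159=0.7736
Proportions for species 2 (n=138): 43/138=0.3116, 27/138=0.1957, 31/138=0.2246, 37/138=0.2681
Proportions for species 3 (n=83): 28/83=0.3373, 11/83=0.1325, 1/83=0.0120, 43/83=0.5181
Σp_4ᵢ² = 0.4923² + 0.4769² + 0.0154² + 0.0154² = 0.242359 + 0.227434 + 0.000237 + 0.000237 = 0.470267
B_4 = 1 / 0.470267 = 2.1265
Σp_1ᵢ² = 0.0440² + 0.1069² + 0.0755² + 0.7736² = 0.001936 + 0.011428 + 0.005700 + 0.598457 = 0.617521
B_1 = 1 / 0.617521 = 1.6194
Σp_2ᵢ² = 0.3116² + 0.1957² + 0.2246² + 0.2681² = 0.097095 + 0.038298 + 0.050445 + 0.071878 = 0.257716
B_2 = 1 / 0.257716 = 3.8802
Σp_3ᵢ² = 0.3373² + 0.1325² + 0.0120² + 0.5181² = 0.113771 + 0.017556 + 0.000144 + 0.268428 = 0.399899
B_3 = 1 / 0.399899 = 2.5006
Highest B → broadest niche (most generalist): species 2 (B = 3.88).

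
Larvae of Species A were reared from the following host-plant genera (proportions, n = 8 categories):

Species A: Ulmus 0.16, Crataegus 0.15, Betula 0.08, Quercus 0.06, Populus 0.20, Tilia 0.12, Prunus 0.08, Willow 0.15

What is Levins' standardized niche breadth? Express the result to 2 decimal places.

0.87

Σpᵢ² = 0.16² + 0.15² + 0.08² + 0.06² + 0.20² + 0.12² + 0.08² + 0.15² = 0.0256 + 0.0225 + 0.0064 + 0.0036 + 0.0400 + 0.0144 + 0.0064 + 0.0225 = 0.1414
B = 1 / 0.1414 = 7.0721
Bₛ = (B − 1)/(n − 1) = (7.0721 − 1)/(8 − 1) = 6.0721/7 = 0.8674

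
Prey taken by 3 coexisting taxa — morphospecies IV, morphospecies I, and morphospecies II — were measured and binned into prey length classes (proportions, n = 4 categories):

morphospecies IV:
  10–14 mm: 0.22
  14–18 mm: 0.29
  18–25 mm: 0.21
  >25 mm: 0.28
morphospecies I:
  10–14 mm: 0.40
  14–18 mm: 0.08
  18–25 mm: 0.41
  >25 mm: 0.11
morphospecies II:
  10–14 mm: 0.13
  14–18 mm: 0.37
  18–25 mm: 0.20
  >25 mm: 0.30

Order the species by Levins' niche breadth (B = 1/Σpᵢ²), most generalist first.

morphospecies IV > morphospecies II > morphospecies I

Σp_IVᵢ² = 0.22² + 0.29² + 0.21² + 0.28² = 0.0484 + 0.0841 + 0.0441 + 0.0784 = 0.2550
B_IV = 1 / 0.2550 = 3.9216
Σp_Iᵢ² = 0.40² + 0.08² + 0.41² + 0.11² = 0.1600 + 0.0064 + 0.1681 + 0.0121 = 0.3466
B_I = 1 / 0.3466 = 2.8852
Σp_IIᵢ² = 0.13² + 0.37² + 0.20² + 0.30² = 0.0169 + 0.1369 + 0.0400 + 0.0900 = 0.2838
B_II = 1 / 0.2838 = 3.5236
Ranking by B (broadest → narrowest): morphospecies IV (3.92) > morphospecies II (3.52) > morphospecies I (2.89)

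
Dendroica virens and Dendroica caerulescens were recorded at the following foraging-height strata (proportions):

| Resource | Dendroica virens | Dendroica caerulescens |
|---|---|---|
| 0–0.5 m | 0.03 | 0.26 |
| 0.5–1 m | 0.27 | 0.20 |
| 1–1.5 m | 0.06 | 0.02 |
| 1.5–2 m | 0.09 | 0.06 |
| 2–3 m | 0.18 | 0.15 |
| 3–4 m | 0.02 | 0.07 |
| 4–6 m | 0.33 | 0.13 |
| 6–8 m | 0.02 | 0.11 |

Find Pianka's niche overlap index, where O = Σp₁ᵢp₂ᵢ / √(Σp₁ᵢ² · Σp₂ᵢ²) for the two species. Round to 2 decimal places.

0.73

Σ p₁ᵢp₂ᵢ = 0.0078 + 0.0540 + 0.0012 + 0.0054 + 0.0270 + 0.0014 + 0.0429 + 0.0022 = 0.1419
Σp_1ᵢ² = 0.03² + 0.27² + 0.06² + 0.09² + 0.18² + 0.02² + 0.33² + 0.02² = 0.0009 + 0.0729 + 0.0036 + 0.0081 + 0.0324 + 0.0004 + 0.1089 + 0.0004 = 0.2276
Σp_2ᵢ² = 0.26² + 0.20² + 0.02² + 0.06² + 0.15² + 0.07² + 0.13² + 0.11² = 0.0676 + 0.0400 + 0.0004 + 0.0036 + 0.0225 + 0.0049 + 0.0169 + 0.0121 = 0.1680
O = 0.1419 / √(0.2276 × 0.1680) = 0.1419 / 0.19554 = 0.7257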